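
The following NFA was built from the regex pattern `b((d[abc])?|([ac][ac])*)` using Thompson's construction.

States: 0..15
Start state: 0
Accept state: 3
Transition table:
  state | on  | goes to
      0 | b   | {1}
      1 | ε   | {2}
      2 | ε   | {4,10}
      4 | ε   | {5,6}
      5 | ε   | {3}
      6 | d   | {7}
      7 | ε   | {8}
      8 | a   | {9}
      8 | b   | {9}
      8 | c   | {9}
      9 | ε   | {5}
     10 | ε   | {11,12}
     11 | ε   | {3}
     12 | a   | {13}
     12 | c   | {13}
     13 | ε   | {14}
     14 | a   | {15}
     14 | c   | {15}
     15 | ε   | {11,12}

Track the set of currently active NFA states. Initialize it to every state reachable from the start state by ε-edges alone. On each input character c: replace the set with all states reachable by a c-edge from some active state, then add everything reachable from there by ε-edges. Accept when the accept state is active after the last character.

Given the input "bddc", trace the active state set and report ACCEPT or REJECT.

start: ε-closure({0}) = {0}
'b' @ 1: {1,2,3,4,5,6,10,11,12}  [accepting]
'd' @ 2: {7,8}
'd' @ 3: {}  — no active states
rest 'c' ignored (set empty)
end set {} — state 3 not in

Answer: REJECT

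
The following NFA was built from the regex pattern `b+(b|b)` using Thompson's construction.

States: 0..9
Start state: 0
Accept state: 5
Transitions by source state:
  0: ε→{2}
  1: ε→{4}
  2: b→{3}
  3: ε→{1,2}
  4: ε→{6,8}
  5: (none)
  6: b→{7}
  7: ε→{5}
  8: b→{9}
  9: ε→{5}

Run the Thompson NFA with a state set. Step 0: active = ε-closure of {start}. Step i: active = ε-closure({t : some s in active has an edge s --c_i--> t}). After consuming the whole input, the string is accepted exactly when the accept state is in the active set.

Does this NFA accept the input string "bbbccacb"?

initial (ε-close {0}): {0,2}
'b' @ 1: {1,2,3,4,6,8}
'b' @ 2: {1,2,3,4,5,6,7,8,9}  (accept∈set)
'b' @ 3: {1,2,3,4,5,6,7,8,9}  (accept∈set)
'c' @ 4: {}  — state set empty
rest 'cacb' ignored (set empty)
after full input: {}  (accept=5 not in)

Answer: REJECT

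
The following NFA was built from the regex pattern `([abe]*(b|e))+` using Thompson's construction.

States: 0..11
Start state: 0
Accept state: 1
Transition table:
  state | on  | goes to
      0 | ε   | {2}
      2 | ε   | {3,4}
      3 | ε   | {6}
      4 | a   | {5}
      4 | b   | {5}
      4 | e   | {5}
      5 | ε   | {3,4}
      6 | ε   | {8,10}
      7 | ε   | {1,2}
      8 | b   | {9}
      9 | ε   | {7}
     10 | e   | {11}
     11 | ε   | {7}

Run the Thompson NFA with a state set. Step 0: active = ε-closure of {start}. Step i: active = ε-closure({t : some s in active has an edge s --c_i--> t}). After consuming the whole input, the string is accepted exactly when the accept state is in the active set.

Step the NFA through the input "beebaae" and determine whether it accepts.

initial (ε-close {0}): {0,2,3,4,6,8,10}
'b' @ 1: {1,2,3,4,5,6,7,8,9,10}  (accept∈set)
'e' @ 2: {1,2,3,4,5,6,7,8,10,11}  (accept∈set)
'e' @ 3: {1,2,3,4,5,6,7,8,10,11}  (accept∈set)
'b' @ 4: {1,2,3,4,5,6,7,8,9,10}  (accept∈set)
'a' @ 5: {3,4,5,6,8,10}
'a' @ 6: {3,4,5,6,8,10}
'e' @ 7: {1,2,3,4,5,6,7,8,10,11}  (accept∈set)
end set {1,2,3,4,5,6,7,8,10,11} — state 1 in

Answer: ACCEPT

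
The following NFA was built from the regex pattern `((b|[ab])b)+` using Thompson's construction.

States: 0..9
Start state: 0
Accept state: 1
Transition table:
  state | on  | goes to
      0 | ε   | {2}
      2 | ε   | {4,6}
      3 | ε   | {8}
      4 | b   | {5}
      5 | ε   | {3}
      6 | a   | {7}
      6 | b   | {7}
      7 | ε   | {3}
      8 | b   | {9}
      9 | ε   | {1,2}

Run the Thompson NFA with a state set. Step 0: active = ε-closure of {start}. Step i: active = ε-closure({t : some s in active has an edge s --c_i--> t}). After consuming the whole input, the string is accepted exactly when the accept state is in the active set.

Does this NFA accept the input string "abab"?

Answer: ACCEPT

Trace:
initial (ε-close {0}): {0,2,4,6}
'a' @ 1: {3,7,8}
'b' @ 2: {1,2,4,6,9}  ✓accept
'a' @ 3: {3,7,8}
'b' @ 4: {1,2,4,6,9}  ✓accept
final: {1,2,4,6,9}; accept 1 in set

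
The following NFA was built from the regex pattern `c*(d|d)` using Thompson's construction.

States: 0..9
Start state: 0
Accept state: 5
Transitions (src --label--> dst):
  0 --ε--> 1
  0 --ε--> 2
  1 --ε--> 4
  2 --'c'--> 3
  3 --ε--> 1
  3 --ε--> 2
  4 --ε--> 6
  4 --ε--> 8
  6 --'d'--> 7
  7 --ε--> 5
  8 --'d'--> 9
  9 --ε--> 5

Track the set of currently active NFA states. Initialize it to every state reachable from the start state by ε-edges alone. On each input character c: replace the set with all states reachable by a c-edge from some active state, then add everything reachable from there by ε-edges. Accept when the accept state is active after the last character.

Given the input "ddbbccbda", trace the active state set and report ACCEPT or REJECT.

start: ε-closure({0}) = {0,1,2,4,6,8}
'd' @ 1: {5,7,9}  [accepting]
'd' @ 2: {}  — no active states
rest 'bbccbda' ignored (set empty)
end set {} — state 5 not in

Answer: REJECT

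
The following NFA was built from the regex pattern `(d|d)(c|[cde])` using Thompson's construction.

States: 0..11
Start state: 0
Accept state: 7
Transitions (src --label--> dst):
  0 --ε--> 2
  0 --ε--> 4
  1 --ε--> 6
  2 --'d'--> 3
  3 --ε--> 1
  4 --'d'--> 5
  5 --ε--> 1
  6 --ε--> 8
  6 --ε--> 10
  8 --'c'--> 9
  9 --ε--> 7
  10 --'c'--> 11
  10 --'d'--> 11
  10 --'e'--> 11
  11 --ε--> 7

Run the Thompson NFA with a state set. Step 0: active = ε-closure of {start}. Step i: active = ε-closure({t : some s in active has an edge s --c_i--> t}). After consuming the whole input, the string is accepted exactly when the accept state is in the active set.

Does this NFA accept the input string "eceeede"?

Answer: REJECT

Derivation:
S₀ = ε-closure({0}) = {0,2,4}
'e' @ 1: {}  — no active states
rest 'ceeede' ignored (set empty)
final: {}; accept 7 not in set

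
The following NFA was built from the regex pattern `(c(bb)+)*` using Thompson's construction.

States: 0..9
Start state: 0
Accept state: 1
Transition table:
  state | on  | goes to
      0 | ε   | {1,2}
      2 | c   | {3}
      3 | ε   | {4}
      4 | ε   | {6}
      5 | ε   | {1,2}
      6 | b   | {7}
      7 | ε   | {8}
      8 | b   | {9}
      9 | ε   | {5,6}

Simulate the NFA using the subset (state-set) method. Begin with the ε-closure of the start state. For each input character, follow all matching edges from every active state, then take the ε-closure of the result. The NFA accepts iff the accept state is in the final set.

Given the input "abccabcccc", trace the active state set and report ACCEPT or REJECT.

Answer: REJECT

Derivation:
start: ε-closure({0}) = {0,1,2}
'a' @ 1: {}  — dead — no transitions
rest 'bccabcccc' ignored (set empty)
final: {}; accept 1 not in set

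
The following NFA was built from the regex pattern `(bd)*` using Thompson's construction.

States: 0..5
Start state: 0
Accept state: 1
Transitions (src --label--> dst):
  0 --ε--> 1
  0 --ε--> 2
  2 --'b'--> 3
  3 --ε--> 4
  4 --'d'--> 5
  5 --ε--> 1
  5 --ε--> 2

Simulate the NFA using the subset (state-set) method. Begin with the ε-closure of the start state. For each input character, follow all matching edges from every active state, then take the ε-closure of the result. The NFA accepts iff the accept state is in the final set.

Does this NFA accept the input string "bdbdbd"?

Answer: ACCEPT

Derivation:
S₀ = ε-closure({0}) = {0,1,2}
'b' @ 1: {3,4}
'd' @ 2: {1,2,5}  (accept∈set)
'b' @ 3: {3,4}
'd' @ 4: {1,2,5}  (accept∈set)
'b' @ 5: {3,4}
'd' @ 6: {1,2,5}  (accept∈set)
after full input: {1,2,5}  (accept=1 in)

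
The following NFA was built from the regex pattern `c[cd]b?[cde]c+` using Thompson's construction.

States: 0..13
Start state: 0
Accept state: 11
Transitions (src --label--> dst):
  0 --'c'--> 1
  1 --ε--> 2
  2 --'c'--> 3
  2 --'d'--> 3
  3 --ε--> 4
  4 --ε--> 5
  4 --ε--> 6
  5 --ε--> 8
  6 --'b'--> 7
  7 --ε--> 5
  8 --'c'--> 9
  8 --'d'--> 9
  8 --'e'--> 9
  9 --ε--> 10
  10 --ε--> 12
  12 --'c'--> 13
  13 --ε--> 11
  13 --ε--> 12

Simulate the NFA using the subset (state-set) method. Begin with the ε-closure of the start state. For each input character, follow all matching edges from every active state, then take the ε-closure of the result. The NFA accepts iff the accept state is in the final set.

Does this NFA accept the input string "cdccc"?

S₀ = ε-closure({0}) = {0}
'c' @ 1: {1,2}
'd' @ 2: {3,4,5,6,8}
'c' @ 3: {9,10,12}
'c' @ 4: {11,12,13}  ✓accept
'c' @ 5: {11,12,13}  ✓accept
after full input: {11,12,13}  (accept=11 in)

Answer: ACCEPT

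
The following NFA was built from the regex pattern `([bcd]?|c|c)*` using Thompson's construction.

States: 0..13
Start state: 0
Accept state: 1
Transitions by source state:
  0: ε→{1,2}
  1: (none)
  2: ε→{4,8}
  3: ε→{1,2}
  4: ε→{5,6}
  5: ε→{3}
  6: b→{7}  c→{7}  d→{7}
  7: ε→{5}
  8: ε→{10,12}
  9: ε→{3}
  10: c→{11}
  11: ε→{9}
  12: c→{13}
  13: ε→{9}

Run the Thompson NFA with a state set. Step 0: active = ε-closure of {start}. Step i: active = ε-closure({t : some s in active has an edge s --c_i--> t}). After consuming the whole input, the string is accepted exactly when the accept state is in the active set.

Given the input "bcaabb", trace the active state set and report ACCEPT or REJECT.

initial (ε-close {0}): {0,1,2,3,4,5,6,8,10,12}
'b' @ 1: {1,2,3,4,5,6,7,8,10,12}  [accepting]
'c' @ 2: {1,2,3,4,5,6,7,8,9,10,11,12,13}  [accepting]
'a' @ 3: {}  — state set empty
rest 'abb' ignored (set empty)
final: {}; accept 1 not in set

Answer: REJECT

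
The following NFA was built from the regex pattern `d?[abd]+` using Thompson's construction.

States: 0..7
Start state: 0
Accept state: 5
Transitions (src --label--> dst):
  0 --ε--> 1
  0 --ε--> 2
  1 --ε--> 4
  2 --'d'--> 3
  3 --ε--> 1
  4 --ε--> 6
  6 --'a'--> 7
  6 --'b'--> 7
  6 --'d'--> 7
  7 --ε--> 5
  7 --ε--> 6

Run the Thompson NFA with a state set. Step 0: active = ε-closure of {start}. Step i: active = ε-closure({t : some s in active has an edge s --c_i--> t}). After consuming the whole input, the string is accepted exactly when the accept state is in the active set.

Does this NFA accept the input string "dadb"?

S₀ = ε-closure({0}) = {0,1,2,4,6}
'd' @ 1: {1,3,4,5,6,7}  (accept∈set)
'a' @ 2: {5,6,7}  (accept∈set)
'd' @ 3: {5,6,7}  (accept∈set)
'b' @ 4: {5,6,7}  (accept∈set)
end set {5,6,7} — state 5 in

Answer: ACCEPT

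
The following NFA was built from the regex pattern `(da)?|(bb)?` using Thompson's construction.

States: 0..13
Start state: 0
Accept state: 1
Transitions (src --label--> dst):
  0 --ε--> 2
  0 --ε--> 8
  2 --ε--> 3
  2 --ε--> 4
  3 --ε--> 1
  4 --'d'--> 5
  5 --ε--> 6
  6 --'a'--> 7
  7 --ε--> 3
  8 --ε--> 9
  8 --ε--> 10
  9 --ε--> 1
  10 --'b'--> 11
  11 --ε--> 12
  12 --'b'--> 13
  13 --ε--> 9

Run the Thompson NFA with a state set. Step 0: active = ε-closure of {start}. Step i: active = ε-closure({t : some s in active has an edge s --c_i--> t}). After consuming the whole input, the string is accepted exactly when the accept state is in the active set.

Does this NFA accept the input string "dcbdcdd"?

S₀ = ε-closure({0}) = {0,1,2,3,4,8,9,10}
'd' @ 1: {5,6}
'c' @ 2: {}  — state set empty
rest 'bdcdd' ignored (set empty)
end set {} — state 1 not in

Answer: REJECT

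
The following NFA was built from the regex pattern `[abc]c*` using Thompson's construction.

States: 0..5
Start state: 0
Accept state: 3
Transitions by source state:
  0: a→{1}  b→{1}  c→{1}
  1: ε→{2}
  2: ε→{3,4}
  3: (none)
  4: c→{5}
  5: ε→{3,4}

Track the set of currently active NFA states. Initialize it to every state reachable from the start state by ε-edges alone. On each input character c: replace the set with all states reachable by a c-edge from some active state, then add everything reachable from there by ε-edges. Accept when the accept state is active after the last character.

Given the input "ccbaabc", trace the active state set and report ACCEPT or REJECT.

start: ε-closure({0}) = {0}
'c' @ 1: {1,2,3,4}  [accepting]
'c' @ 2: {3,4,5}  [accepting]
'b' @ 3: {}  — state set empty
rest 'aabc' ignored (set empty)
end set {} — state 3 not in

Answer: REJECT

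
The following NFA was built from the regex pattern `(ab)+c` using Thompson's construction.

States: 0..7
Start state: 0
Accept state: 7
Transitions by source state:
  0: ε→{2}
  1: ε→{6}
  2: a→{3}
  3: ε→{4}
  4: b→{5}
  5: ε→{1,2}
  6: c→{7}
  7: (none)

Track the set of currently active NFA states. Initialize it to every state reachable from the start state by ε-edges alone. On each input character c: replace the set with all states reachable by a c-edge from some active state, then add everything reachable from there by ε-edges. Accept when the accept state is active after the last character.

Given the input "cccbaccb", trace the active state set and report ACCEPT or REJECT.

start: ε-closure({0}) = {0,2}
'c' @ 1: {}  — dead — no transitions
rest 'ccbaccb' ignored (set empty)
after full input: {}  (accept=7 not in)

Answer: REJECT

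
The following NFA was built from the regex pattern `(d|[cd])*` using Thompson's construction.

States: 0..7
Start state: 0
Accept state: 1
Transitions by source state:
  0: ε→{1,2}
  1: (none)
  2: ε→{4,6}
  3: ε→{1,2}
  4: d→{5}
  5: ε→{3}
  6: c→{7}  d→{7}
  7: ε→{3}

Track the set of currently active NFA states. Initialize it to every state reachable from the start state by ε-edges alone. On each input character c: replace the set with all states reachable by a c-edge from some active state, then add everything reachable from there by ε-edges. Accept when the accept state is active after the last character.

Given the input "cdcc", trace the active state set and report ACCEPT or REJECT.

Answer: ACCEPT

Trace:
start: ε-closure({0}) = {0,1,2,4,6}
'c' @ 1: {1,2,3,4,6,7}  (accept∈set)
'd' @ 2: {1,2,3,4,5,6,7}  (accept∈set)
'c' @ 3: {1,2,3,4,6,7}  (accept∈set)
'c' @ 4: {1,2,3,4,6,7}  (accept∈set)
after full input: {1,2,3,4,6,7}  (accept=1 in)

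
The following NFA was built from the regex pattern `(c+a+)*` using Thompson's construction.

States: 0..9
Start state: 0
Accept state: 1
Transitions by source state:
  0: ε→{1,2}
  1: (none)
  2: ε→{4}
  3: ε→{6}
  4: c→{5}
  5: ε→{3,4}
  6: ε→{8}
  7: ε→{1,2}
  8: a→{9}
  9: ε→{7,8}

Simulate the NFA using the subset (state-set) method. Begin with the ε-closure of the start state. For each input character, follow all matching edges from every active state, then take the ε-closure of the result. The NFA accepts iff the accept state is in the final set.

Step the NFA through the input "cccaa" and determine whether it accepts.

initial (ε-close {0}): {0,1,2,4}
'c' @ 1: {3,4,5,6,8}
'c' @ 2: {3,4,5,6,8}
'c' @ 3: {3,4,5,6,8}
'a' @ 4: {1,2,4,7,8,9}  (accept∈set)
'a' @ 5: {1,2,4,7,8,9}  (accept∈set)
final: {1,2,4,7,8,9}; accept 1 in set

Answer: ACCEPT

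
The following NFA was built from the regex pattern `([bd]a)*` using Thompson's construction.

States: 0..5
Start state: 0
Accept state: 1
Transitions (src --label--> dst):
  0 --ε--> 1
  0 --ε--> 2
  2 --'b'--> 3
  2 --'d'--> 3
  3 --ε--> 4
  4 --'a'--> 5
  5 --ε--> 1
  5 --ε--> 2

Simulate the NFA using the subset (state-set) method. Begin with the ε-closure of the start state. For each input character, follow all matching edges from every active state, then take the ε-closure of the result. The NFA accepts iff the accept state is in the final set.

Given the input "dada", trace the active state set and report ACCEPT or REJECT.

S₀ = ε-closure({0}) = {0,1,2}
'd' @ 1: {3,4}
'a' @ 2: {1,2,5}  (accept∈set)
'd' @ 3: {3,4}
'a' @ 4: {1,2,5}  (accept∈set)
after full input: {1,2,5}  (accept=1 in)

Answer: ACCEPT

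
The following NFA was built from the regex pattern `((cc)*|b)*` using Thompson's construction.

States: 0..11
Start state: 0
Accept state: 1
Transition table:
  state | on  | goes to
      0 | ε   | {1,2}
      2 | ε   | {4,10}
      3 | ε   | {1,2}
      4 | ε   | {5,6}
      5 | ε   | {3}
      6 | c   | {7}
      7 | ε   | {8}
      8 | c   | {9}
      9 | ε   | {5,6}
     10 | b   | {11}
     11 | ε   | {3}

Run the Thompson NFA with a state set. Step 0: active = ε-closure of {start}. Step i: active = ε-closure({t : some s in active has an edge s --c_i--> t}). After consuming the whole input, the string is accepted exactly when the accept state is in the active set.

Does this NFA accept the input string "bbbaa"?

Answer: REJECT

Derivation:
S₀ = ε-closure({0}) = {0,1,2,3,4,5,6,10}
'b' @ 1: {1,2,3,4,5,6,10,11}  [accepting]
'b' @ 2: {1,2,3,4,5,6,10,11}  [accepting]
'b' @ 3: {1,2,3,4,5,6,10,11}  [accepting]
'a' @ 4: {}  — state set empty
rest 'a' ignored (set empty)
after full input: {}  (accept=1 not in)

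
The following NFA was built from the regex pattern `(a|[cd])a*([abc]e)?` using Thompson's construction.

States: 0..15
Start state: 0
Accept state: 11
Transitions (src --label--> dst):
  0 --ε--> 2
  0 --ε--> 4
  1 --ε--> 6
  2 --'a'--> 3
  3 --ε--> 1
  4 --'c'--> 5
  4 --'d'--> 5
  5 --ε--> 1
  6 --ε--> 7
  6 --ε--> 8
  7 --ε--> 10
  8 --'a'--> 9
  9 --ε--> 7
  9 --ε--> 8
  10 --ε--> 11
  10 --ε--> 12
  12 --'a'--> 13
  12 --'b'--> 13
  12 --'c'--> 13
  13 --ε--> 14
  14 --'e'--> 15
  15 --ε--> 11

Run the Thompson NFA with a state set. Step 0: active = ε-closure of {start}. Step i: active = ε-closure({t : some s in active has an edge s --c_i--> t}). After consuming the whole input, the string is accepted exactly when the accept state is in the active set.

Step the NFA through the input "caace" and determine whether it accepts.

Answer: ACCEPT

Trace:
S₀ = ε-closure({0}) = {0,2,4}
'c' @ 1: {1,5,6,7,8,10,11,12}  [accepting]
'a' @ 2: {7,8,9,10,11,12,13,14}  [accepting]
'a' @ 3: {7,8,9,10,11,12,13,14}  [accepting]
'c' @ 4: {13,14}
'e' @ 5: {11,15}  [accepting]
after full input: {11,15}  (accept=11 in)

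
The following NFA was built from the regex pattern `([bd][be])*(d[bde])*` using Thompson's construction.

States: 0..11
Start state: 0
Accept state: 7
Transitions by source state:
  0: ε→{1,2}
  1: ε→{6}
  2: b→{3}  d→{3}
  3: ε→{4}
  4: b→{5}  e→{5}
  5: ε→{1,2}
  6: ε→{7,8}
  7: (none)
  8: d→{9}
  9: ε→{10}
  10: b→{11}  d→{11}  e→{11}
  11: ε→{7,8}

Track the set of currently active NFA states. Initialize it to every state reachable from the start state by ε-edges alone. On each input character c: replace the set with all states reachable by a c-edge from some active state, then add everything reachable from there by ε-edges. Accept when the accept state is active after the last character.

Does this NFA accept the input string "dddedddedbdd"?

initial (ε-close {0}): {0,1,2,6,7,8}
'd' @ 1: {3,4,9,10}
'd' @ 2: {7,8,11}  (accept∈set)
'd' @ 3: {9,10}
'e' @ 4: {7,8,11}  (accept∈set)
'd' @ 5: {9,10}
'd' @ 6: {7,8,11}  (accept∈set)
'd' @ 7: {9,10}
'e' @ 8: {7,8,11}  (accept∈set)
'd' @ 9: {9,10}
'b' @ 10: {7,8,11}  (accept∈set)
'd' @ 11: {9,10}
'd' @ 12: {7,8,11}  (accept∈set)
final: {7,8,11}; accept 7 in set

Answer: ACCEPT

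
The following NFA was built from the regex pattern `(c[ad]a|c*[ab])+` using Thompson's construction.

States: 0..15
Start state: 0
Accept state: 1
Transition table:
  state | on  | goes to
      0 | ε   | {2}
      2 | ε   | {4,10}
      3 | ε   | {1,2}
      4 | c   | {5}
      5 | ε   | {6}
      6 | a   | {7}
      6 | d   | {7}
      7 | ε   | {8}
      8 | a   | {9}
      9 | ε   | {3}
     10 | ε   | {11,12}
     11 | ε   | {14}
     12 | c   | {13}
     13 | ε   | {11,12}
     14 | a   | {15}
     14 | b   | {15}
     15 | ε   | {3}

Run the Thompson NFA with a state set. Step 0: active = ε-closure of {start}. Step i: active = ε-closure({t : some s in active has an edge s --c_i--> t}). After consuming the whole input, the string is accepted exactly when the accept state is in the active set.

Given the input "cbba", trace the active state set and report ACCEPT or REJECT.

Answer: ACCEPT

Trace:
initial (ε-close {0}): {0,2,4,10,11,12,14}
'c' @ 1: {5,6,11,12,13,14}
'b' @ 2: {1,2,3,4,10,11,12,14,15}  (accept∈set)
'b' @ 3: {1,2,3,4,10,11,12,14,15}  (accept∈set)
'a' @ 4: {1,2,3,4,10,11,12,14,15}  (accept∈set)
end set {1,2,3,4,10,11,12,14,15} — state 1 in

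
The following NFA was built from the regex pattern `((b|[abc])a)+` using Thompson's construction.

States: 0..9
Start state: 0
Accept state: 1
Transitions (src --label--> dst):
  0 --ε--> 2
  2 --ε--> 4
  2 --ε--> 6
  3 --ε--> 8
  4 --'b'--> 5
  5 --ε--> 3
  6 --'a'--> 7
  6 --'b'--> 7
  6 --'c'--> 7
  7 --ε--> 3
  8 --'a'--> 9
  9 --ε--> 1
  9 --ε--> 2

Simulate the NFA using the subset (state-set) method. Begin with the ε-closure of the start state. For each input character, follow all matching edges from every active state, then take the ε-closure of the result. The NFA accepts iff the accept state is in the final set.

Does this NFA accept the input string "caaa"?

Answer: ACCEPT

Derivation:
start: ε-closure({0}) = {0,2,4,6}
'c' @ 1: {3,7,8}
'a' @ 2: {1,2,4,6,9}  (accept∈set)
'a' @ 3: {3,7,8}
'a' @ 4: {1,2,4,6,9}  (accept∈set)
end set {1,2,4,6,9} — state 1 in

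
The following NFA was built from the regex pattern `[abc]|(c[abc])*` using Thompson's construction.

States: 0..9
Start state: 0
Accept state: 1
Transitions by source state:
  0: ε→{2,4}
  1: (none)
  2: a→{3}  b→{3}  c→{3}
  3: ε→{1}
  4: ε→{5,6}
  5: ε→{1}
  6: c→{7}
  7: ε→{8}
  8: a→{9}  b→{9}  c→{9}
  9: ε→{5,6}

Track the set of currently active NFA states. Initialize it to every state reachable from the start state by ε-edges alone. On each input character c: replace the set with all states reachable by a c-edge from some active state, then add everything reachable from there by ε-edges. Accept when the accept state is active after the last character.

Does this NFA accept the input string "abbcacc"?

initial (ε-close {0}): {0,1,2,4,5,6}
'a' @ 1: {1,3}  [accepting]
'b' @ 2: {}  — no active states
rest 'bcacc' ignored (set empty)
end set {} — state 1 not in

Answer: REJECT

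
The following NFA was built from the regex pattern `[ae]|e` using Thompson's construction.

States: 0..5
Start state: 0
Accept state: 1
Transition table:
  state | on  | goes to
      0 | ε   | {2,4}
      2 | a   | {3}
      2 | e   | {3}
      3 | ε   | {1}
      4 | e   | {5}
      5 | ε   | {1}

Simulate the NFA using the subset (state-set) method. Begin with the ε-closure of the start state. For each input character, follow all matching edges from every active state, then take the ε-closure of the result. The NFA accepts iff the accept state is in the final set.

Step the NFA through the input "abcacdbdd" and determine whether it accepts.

Answer: REJECT

Trace:
S₀ = ε-closure({0}) = {0,2,4}
'a' @ 1: {1,3}  ✓accept
'b' @ 2: {}  — state set empty
rest 'cacdbdd' ignored (set empty)
end set {} — state 1 not in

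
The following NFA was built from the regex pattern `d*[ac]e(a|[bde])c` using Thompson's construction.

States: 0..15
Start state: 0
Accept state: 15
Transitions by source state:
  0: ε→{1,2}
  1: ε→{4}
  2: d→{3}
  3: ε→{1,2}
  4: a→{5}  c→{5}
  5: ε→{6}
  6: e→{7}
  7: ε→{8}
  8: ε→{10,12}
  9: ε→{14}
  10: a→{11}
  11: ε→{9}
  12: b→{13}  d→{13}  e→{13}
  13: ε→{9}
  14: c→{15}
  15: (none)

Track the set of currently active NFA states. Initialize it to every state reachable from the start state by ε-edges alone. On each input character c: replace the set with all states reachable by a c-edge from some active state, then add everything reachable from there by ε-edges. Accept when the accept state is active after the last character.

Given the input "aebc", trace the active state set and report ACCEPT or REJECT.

Answer: ACCEPT

Steps:
initial (ε-close {0}): {0,1,2,4}
'a' @ 1: {5,6}
'e' @ 2: {7,8,10,12}
'b' @ 3: {9,13,14}
'c' @ 4: {15}  (accept∈set)
after full input: {15}  (accept=15 in)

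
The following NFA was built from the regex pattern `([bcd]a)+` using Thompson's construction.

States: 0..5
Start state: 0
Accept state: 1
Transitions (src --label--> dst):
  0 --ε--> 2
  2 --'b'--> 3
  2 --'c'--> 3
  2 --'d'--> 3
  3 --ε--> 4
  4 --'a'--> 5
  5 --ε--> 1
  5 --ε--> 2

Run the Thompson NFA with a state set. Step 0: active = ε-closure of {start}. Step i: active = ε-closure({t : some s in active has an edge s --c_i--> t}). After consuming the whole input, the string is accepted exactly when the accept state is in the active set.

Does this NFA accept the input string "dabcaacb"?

Answer: REJECT

Steps:
S₀ = ε-closure({0}) = {0,2}
'd' @ 1: {3,4}
'a' @ 2: {1,2,5}  [accepting]
'b' @ 3: {3,4}
'c' @ 4: {}  — no active states
rest 'aacb' ignored (set empty)
end set {} — state 1 not in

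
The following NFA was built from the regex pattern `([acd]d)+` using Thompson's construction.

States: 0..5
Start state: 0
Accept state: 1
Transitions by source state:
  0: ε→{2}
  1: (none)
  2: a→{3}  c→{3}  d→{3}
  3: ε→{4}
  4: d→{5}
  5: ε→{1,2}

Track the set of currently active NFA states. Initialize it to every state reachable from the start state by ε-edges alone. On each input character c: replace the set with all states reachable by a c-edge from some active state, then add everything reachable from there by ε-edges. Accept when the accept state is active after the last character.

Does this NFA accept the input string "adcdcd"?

Answer: ACCEPT

Steps:
start: ε-closure({0}) = {0,2}
'a' @ 1: {3,4}
'd' @ 2: {1,2,5}  ✓accept
'c' @ 3: {3,4}
'd' @ 4: {1,2,5}  ✓accept
'c' @ 5: {3,4}
'd' @ 6: {1,2,5}  ✓accept
after full input: {1,2,5}  (accept=1 in)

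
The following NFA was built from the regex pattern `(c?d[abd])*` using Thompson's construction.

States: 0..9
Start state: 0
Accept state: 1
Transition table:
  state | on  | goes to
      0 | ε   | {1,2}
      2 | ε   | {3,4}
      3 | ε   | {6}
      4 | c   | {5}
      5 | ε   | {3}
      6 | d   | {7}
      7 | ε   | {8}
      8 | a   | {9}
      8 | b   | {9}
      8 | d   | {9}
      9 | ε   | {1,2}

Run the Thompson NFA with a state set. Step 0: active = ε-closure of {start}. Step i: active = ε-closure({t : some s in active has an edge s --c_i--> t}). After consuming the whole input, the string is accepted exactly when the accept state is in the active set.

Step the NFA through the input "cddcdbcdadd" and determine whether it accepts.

S₀ = ε-closure({0}) = {0,1,2,3,4,6}
'c' @ 1: {3,5,6}
'd' @ 2: {7,8}
'd' @ 3: {1,2,3,4,6,9}  ✓accept
'c' @ 4: {3,5,6}
'd' @ 5: {7,8}
'b' @ 6: {1,2,3,4,6,9}  ✓accept
'c' @ 7: {3,5,6}
'd' @ 8: {7,8}
'a' @ 9: {1,2,3,4,6,9}  ✓accept
'd' @ 10: {7,8}
'd' @ 11: {1,2,3,4,6,9}  ✓accept
end set {1,2,3,4,6,9} — state 1 in

Answer: ACCEPT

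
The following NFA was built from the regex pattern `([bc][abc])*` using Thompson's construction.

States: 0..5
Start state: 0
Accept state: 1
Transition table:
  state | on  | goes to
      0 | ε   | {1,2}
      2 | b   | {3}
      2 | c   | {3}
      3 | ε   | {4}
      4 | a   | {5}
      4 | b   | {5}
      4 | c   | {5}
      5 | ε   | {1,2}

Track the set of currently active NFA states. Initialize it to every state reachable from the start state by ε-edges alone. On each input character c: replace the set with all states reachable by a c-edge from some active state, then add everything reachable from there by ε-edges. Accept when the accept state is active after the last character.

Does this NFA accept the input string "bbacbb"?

initial (ε-close {0}): {0,1,2}
'b' @ 1: {3,4}
'b' @ 2: {1,2,5}  (accept∈set)
'a' @ 3: {}  — dead — no transitions
rest 'cbb' ignored (set empty)
end set {} — state 1 not in

Answer: REJECT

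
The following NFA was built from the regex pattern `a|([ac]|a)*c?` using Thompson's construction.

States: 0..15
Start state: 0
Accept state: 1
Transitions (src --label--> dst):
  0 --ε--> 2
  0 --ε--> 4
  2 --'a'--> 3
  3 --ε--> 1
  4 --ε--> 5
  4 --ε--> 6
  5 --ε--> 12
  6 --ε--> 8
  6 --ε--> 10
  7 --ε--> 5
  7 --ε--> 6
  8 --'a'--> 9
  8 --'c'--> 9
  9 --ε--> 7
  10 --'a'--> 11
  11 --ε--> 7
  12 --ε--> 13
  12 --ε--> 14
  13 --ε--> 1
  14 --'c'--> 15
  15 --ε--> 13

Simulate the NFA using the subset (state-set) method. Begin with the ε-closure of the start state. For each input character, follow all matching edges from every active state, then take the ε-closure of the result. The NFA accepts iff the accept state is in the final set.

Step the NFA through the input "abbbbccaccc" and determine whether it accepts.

Answer: REJECT

Steps:
start: ε-closure({0}) = {0,1,2,4,5,6,8,10,12,13,14}
'a' @ 1: {1,3,5,6,7,8,9,10,11,12,13,14}  ✓accept
'b' @ 2: {}  — no active states
rest 'bbbccaccc' ignored (set empty)
final: {}; accept 1 not in set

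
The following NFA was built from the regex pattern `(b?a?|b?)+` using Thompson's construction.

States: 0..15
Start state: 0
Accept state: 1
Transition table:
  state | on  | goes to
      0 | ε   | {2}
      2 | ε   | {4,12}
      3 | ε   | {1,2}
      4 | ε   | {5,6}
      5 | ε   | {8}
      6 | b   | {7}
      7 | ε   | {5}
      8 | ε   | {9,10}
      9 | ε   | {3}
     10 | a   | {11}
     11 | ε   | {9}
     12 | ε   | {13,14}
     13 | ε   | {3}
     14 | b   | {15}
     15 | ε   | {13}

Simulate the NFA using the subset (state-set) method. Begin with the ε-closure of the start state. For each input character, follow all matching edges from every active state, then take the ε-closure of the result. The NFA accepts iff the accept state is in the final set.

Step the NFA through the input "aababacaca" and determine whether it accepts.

Answer: REJECT

Trace:
S₀ = ε-closure({0}) = {0,1,2,3,4,5,6,8,9,10,12,13,14}
'a' @ 1: {1,2,3,4,5,6,8,9,10,11,12,13,14}  (accept∈set)
'a' @ 2: {1,2,3,4,5,6,8,9,10,11,12,13,14}  (accept∈set)
'b' @ 3: {1,2,3,4,5,6,7,8,9,10,12,13,14,15}  (accept∈set)
'a' @ 4: {1,2,3,4,5,6,8,9,10,11,12,13,14}  (accept∈set)
'b' @ 5: {1,2,3,4,5,6,7,8,9,10,12,13,14,15}  (accept∈set)
'a' @ 6: {1,2,3,4,5,6,8,9,10,11,12,13,14}  (accept∈set)
'c' @ 7: {}  — state set empty
rest 'aca' ignored (set empty)
after full input: {}  (accept=1 not in)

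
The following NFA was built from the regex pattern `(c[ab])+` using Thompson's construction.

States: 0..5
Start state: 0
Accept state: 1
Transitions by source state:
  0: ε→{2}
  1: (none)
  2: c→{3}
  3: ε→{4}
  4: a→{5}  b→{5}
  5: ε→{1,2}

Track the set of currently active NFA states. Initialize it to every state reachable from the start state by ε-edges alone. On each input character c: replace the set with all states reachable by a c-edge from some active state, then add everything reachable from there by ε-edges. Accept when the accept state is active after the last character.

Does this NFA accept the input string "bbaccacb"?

initial (ε-close {0}): {0,2}
'b' @ 1: {}  — no active states
rest 'baccacb' ignored (set empty)
after full input: {}  (accept=1 not in)

Answer: REJECT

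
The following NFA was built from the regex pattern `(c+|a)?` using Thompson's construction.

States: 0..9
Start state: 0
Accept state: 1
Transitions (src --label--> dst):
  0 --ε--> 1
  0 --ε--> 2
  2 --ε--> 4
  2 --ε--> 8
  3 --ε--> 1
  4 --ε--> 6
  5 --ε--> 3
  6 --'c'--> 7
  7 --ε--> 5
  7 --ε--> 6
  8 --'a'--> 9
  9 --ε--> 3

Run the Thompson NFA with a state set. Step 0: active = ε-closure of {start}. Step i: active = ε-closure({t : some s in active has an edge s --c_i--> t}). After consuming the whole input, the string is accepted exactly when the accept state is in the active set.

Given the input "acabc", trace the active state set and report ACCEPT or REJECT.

Answer: REJECT

Trace:
initial (ε-close {0}): {0,1,2,4,6,8}
'a' @ 1: {1,3,9}  [accepting]
'c' @ 2: {}  — no active states
rest 'abc' ignored (set empty)
after full input: {}  (accept=1 not in)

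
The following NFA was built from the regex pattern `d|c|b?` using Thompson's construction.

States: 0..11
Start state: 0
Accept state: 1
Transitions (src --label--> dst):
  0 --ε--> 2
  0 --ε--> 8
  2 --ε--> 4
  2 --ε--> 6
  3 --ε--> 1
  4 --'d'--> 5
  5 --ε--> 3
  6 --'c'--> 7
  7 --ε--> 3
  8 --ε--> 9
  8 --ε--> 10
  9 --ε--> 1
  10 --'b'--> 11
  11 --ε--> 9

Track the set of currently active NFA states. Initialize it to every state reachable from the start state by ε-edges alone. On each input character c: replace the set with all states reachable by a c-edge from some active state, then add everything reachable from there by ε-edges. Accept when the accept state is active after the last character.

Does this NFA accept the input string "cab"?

initial (ε-close {0}): {0,1,2,4,6,8,9,10}
'c' @ 1: {1,3,7}  ✓accept
'a' @ 2: {}  — state set empty
rest 'b' ignored (set empty)
after full input: {}  (accept=1 not in)

Answer: REJECT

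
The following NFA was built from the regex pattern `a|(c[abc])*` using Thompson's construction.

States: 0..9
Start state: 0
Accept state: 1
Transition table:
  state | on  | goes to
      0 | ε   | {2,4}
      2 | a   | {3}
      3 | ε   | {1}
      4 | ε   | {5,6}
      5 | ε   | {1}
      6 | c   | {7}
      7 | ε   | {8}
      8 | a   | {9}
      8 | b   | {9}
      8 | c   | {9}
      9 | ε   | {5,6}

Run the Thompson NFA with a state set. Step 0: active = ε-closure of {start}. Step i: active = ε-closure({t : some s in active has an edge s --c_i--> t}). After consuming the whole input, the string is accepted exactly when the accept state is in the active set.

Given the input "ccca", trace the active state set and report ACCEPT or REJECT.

initial (ε-close {0}): {0,1,2,4,5,6}
'c' @ 1: {7,8}
'c' @ 2: {1,5,6,9}  ✓accept
'c' @ 3: {7,8}
'a' @ 4: {1,5,6,9}  ✓accept
end set {1,5,6,9} — state 1 in

Answer: ACCEPT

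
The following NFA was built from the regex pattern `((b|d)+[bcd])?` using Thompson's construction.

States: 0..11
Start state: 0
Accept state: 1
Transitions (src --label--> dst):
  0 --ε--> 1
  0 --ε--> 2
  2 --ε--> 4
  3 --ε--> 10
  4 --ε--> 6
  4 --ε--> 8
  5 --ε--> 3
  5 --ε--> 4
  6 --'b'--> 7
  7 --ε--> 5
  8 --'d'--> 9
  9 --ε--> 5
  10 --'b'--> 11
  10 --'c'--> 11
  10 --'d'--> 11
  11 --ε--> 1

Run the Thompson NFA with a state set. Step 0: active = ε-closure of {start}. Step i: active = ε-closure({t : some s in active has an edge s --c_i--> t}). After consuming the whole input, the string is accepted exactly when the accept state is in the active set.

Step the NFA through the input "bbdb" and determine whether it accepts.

start: ε-closure({0}) = {0,1,2,4,6,8}
'b' @ 1: {3,4,5,6,7,8,10}
'b' @ 2: {1,3,4,5,6,7,8,10,11}  (accept∈set)
'd' @ 3: {1,3,4,5,6,8,9,10,11}  (accept∈set)
'b' @ 4: {1,3,4,5,6,7,8,10,11}  (accept∈set)
final: {1,3,4,5,6,7,8,10,11}; accept 1 in set

Answer: ACCEPT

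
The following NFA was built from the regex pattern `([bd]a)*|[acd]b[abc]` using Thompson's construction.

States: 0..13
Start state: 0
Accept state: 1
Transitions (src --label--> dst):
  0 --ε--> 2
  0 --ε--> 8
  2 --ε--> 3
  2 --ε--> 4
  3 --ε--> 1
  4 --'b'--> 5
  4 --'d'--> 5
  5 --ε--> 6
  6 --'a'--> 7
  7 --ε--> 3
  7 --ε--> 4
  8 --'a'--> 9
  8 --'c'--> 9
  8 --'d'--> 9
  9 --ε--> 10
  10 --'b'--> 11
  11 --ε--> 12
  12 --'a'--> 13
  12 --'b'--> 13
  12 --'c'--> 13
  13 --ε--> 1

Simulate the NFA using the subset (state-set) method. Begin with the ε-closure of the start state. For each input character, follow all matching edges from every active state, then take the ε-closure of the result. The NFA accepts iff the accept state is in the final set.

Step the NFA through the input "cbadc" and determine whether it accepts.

S₀ = ε-closure({0}) = {0,1,2,3,4,8}
'c' @ 1: {9,10}
'b' @ 2: {11,12}
'a' @ 3: {1,13}  (accept∈set)
'd' @ 4: {}  — no active states
rest 'c' ignored (set empty)
end set {} — state 1 not in

Answer: REJECT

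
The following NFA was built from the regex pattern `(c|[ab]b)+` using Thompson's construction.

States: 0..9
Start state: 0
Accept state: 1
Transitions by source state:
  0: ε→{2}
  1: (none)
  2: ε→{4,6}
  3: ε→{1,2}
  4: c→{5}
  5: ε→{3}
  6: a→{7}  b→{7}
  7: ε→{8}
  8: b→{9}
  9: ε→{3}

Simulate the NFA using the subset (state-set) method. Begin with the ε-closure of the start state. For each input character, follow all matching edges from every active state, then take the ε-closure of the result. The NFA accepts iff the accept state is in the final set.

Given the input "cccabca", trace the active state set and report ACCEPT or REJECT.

initial (ε-close {0}): {0,2,4,6}
'c' @ 1: {1,2,3,4,5,6}  (accept∈set)
'c' @ 2: {1,2,3,4,5,6}  (accept∈set)
'c' @ 3: {1,2,3,4,5,6}  (accept∈set)
'a' @ 4: {7,8}
'b' @ 5: {1,2,3,4,6,9}  (accept∈set)
'c' @ 6: {1,2,3,4,5,6}  (accept∈set)
'a' @ 7: {7,8}
end set {7,8} — state 1 not in

Answer: REJECT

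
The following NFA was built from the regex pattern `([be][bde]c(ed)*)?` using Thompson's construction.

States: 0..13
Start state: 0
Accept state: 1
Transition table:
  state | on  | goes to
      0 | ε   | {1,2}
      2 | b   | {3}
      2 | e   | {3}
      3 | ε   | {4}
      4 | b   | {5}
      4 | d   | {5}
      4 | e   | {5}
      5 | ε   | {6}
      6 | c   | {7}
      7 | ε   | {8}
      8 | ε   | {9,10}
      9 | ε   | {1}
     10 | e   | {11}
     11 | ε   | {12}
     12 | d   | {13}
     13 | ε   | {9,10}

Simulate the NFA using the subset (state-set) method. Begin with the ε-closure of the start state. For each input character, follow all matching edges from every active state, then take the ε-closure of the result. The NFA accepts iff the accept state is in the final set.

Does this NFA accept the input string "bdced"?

Answer: ACCEPT

Steps:
initial (ε-close {0}): {0,1,2}
'b' @ 1: {3,4}
'd' @ 2: {5,6}
'c' @ 3: {1,7,8,9,10}  (accept∈set)
'e' @ 4: {11,12}
'd' @ 5: {1,9,10,13}  (accept∈set)
end set {1,9,10,13} — state 1 in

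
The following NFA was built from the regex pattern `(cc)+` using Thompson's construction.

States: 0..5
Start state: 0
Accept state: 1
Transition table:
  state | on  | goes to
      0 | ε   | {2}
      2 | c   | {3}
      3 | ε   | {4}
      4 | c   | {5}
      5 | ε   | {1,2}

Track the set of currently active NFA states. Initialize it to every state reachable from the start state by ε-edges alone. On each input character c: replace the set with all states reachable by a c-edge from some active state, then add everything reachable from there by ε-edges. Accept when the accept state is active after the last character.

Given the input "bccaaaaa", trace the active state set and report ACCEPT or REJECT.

start: ε-closure({0}) = {0,2}
'b' @ 1: {}  — dead — no transitions
rest 'ccaaaaa' ignored (set empty)
end set {} — state 1 not in

Answer: REJECT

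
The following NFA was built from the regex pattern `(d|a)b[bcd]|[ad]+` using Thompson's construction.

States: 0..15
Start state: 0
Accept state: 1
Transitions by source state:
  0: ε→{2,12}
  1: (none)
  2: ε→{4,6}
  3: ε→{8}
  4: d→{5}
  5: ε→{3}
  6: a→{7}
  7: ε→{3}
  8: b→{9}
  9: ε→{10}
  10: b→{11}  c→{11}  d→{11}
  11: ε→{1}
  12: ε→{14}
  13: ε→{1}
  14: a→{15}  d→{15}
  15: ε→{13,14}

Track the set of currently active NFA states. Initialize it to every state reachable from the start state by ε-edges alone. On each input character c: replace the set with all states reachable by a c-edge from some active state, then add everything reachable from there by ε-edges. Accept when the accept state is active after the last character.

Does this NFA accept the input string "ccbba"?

Answer: REJECT

Trace:
S₀ = ε-closure({0}) = {0,2,4,6,12,14}
'c' @ 1: {}  — dead — no transitions
rest 'cbba' ignored (set empty)
after full input: {}  (accept=1 not in)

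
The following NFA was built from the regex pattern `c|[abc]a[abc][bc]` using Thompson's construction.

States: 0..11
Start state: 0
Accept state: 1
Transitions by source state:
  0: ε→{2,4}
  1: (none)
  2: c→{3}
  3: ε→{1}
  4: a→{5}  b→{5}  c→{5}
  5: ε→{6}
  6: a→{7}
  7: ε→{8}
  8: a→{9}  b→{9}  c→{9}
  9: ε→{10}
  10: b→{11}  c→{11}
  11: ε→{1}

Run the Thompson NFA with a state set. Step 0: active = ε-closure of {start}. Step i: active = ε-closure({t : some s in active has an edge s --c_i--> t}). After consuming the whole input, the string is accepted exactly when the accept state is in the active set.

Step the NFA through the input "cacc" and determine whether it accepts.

Answer: ACCEPT

Derivation:
S₀ = ε-closure({0}) = {0,2,4}
'c' @ 1: {1,3,5,6}  (accept∈set)
'a' @ 2: {7,8}
'c' @ 3: {9,10}
'c' @ 4: {1,11}  (accept∈set)
final: {1,11}; accept 1 in set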